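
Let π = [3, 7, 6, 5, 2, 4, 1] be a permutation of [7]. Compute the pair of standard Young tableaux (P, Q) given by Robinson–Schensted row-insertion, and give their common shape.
P = [1, 4] / [2, 5] / [3] / [6] / [7];  Q = [1, 2] / [3, 6] / [4] / [5] / [7];  common shape = (2, 2, 1, 1, 1)

Row-insert the values π_1, π_2, … into P one at a time, bumping the leftmost entry strictly greater than the inserted value down to the next row. The recording tableau Q records, in position (i, j), the step at which that cell was added to P.
  Insert 3 (step 1): P = [3];  Q = [1]
  Insert 7 (step 2): P = [3, 7];  Q = [1, 2]
  Insert 6 (step 3): P = [3, 6] / [7];  Q = [1, 2] / [3]
  Insert 5 (step 4): P = [3, 5] / [6] / [7];  Q = [1, 2] / [3] / [4]
  Insert 2 (step 5): P = [2, 5] / [3] / [6] / [7];  Q = [1, 2] / [3] / [4] / [5]
  Insert 4 (step 6): P = [2, 4] / [3, 5] / [6] / [7];  Q = [1, 2] / [3, 6] / [4] / [5]
  Insert 1 (step 7): P = [1, 4] / [2, 5] / [3] / [6] / [7];  Q = [1, 2] / [3, 6] / [4] / [5] / [7]
Final shape: (2, 2, 1, 1, 1).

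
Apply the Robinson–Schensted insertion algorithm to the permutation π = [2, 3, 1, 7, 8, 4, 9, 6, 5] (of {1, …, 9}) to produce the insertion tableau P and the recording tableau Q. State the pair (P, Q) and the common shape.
P = [1, 3, 4, 5, 9] / [2, 6, 8] / [7];  Q = [1, 2, 4, 5, 7] / [3, 6, 8] / [9];  common shape = (5, 3, 1)

Row-insert the values π_1, π_2, … into P one at a time, bumping the leftmost entry strictly greater than the inserted value down to the next row. The recording tableau Q records, in position (i, j), the step at which that cell was added to P.
  Insert 2 (step 1): P = [2];  Q = [1]
  Insert 3 (step 2): P = [2, 3];  Q = [1, 2]
  Insert 1 (step 3): P = [1, 3] / [2];  Q = [1, 2] / [3]
  Insert 7 (step 4): P = [1, 3, 7] / [2];  Q = [1, 2, 4] / [3]
  Insert 8 (step 5): P = [1, 3, 7, 8] / [2];  Q = [1, 2, 4, 5] / [3]
  Insert 4 (step 6): P = [1, 3, 4, 8] / [2, 7];  Q = [1, 2, 4, 5] / [3, 6]
  Insert 9 (step 7): P = [1, 3, 4, 8, 9] / [2, 7];  Q = [1, 2, 4, 5, 7] / [3, 6]
  Insert 6 (step 8): P = [1, 3, 4, 6, 9] / [2, 7, 8];  Q = [1, 2, 4, 5, 7] / [3, 6, 8]
  Insert 5 (step 9): P = [1, 3, 4, 5, 9] / [2, 6, 8] / [7];  Q = [1, 2, 4, 5, 7] / [3, 6, 8] / [9]
Final shape: (5, 3, 1).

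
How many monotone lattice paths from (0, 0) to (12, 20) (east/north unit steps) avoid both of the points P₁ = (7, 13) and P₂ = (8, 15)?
Number of paths = 131919996

Inclusion–exclusion. Total paths: C(32, 12) = 225792840. Through P₁: C(20, 7)·C(12, 5) = 61395840. Through P₂: C(23, 8)·C(9, 4) = 61779564. Since P₁ is strictly southwest of P₂, a monotone path through both must visit P₁ then P₂; paths through both = C(20, 7)·C(3, 1)·C(9, 4) = 29302560. Avoid both = 225792840 − 61395840 − 61779564 + 29302560 = 131919996.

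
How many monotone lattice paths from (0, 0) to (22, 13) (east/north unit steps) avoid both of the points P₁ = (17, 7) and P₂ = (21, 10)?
Number of paths = 1187483652

Inclusion–exclusion. Total paths: C(35, 22) = 1476337800. Through P₁: C(24, 17)·C(11, 5) = 159900048. Through P₂: C(31, 21)·C(4, 1) = 177408660. Since P₁ is strictly southwest of P₂, a monotone path through both must visit P₁ then P₂; paths through both = C(24, 17)·C(7, 4)·C(4, 1) = 48454560. Avoid both = 1476337800 − 159900048 − 177408660 + 48454560 = 1187483652.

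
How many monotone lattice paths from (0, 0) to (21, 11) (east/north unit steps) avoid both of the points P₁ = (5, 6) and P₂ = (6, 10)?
Number of paths = 119532074

Inclusion–exclusion. Total paths: C(32, 21) = 129024480. Through P₁: C(11, 5)·C(21, 16) = 9401238. Through P₂: C(16, 6)·C(16, 15) = 128128. Since P₁ is strictly southwest of P₂, a monotone path through both must visit P₁ then P₂; paths through both = C(11, 5)·C(5, 1)·C(16, 15) = 36960. Avoid both = 129024480 − 9401238 − 128128 + 36960 = 119532074.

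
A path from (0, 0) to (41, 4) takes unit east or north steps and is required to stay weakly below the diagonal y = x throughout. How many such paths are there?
Number of paths = 134805

By the reflection principle (André's argument), the number of monotone paths to (41, 4) with n ≤ m that never go above y = x is C(45, 41) − C(45, 42) = 148995 − 14190 = 134805.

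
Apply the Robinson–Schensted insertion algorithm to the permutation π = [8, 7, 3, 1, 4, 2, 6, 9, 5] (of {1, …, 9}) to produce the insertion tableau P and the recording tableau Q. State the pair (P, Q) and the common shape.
P = [1, 2, 5, 9] / [3, 4, 6] / [7] / [8];  Q = [1, 5, 7, 8] / [2, 6, 9] / [3] / [4];  common shape = (4, 3, 1, 1)

Row-insert the values π_1, π_2, … into P one at a time, bumping the leftmost entry strictly greater than the inserted value down to the next row. The recording tableau Q records, in position (i, j), the step at which that cell was added to P.
  Insert 8 (step 1): P = [8];  Q = [1]
  Insert 7 (step 2): P = [7] / [8];  Q = [1] / [2]
  Insert 3 (step 3): P = [3] / [7] / [8];  Q = [1] / [2] / [3]
  Insert 1 (step 4): P = [1] / [3] / [7] / [8];  Q = [1] / [2] / [3] / [4]
  Insert 4 (step 5): P = [1, 4] / [3] / [7] / [8];  Q = [1, 5] / [2] / [3] / [4]
  Insert 2 (step 6): P = [1, 2] / [3, 4] / [7] / [8];  Q = [1, 5] / [2, 6] / [3] / [4]
  Insert 6 (step 7): P = [1, 2, 6] / [3, 4] / [7] / [8];  Q = [1, 5, 7] / [2, 6] / [3] / [4]
  Insert 9 (step 8): P = [1, 2, 6, 9] / [3, 4] / [7] / [8];  Q = [1, 5, 7, 8] / [2, 6] / [3] / [4]
  Insert 5 (step 9): P = [1, 2, 5, 9] / [3, 4, 6] / [7] / [8];  Q = [1, 5, 7, 8] / [2, 6, 9] / [3] / [4]
Final shape: (4, 3, 1, 1).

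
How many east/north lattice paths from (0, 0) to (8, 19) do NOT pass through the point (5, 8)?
Number of paths = 1751607

Total paths from (0, 0) to (8, 19): C(27, 8) = 2220075. Paths through (5, 8): (paths (0, 0) → (5, 8)) × (paths (5, 8) → (8, 19)) = C(13, 5) · C(14, 3) = 1287 · 364 = 468468. Avoidance count = 2220075 − 468468 = 1751607.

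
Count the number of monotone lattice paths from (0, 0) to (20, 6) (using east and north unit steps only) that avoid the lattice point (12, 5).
Number of paths = 174538

Total paths from (0, 0) to (20, 6): C(26, 20) = 230230. Paths through (12, 5): (paths (0, 0) → (12, 5)) × (paths (12, 5) → (20, 6)) = C(17, 12) · C(9, 8) = 6188 · 9 = 55692. Avoidance count = 230230 − 55692 = 174538.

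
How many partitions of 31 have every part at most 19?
p(31, parts ≤ 19) = 6647

Use the recurrence p(n, m) = p(n, m−1) + p(n−m, m): either the largest part is < m (count p(n, m−1)) or the largest part is exactly m (remove one copy of m, count p(n−m, m)). With p(0, ·) = 1 this gives p(31, parts ≤ 19) = 6647. (By conjugating Young diagrams, this also counts partitions of 31 into at most 19 parts.)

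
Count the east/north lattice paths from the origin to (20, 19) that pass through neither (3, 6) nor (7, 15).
Number of paths = 58600485090

Inclusion–exclusion. Total paths: C(39, 20) = 68923264410. Through P₁: C(9, 3)·C(30, 17) = 10059827400. Through P₂: C(22, 7)·C(17, 13) = 405894720. Since P₁ is strictly southwest of P₂, a monotone path through both must visit P₁ then P₂; paths through both = C(9, 3)·C(13, 4)·C(17, 13) = 142942800. Avoid both = 68923264410 − 10059827400 − 405894720 + 142942800 = 58600485090.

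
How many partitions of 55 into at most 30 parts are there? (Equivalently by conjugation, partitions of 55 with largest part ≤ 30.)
p(55, parts ≤ 30) = 443938

Use the recurrence p(n, m) = p(n, m−1) + p(n−m, m): either the largest part is < m (count p(n, m−1)) or the largest part is exactly m (remove one copy of m, count p(n−m, m)). With p(0, ·) = 1 this gives p(55, parts ≤ 30) = 443938. (By conjugating Young diagrams, this also counts partitions of 55 into at most 30 parts.)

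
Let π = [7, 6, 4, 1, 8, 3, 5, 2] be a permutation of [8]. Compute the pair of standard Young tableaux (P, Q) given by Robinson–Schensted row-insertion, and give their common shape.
P = [1, 2, 5] / [3, 8] / [4] / [6] / [7];  Q = [1, 5, 7] / [2, 6] / [3] / [4] / [8];  common shape = (3, 2, 1, 1, 1)

Row-insert the values π_1, π_2, … into P one at a time, bumping the leftmost entry strictly greater than the inserted value down to the next row. The recording tableau Q records, in position (i, j), the step at which that cell was added to P.
  Insert 7 (step 1): P = [7];  Q = [1]
  Insert 6 (step 2): P = [6] / [7];  Q = [1] / [2]
  Insert 4 (step 3): P = [4] / [6] / [7];  Q = [1] / [2] / [3]
  Insert 1 (step 4): P = [1] / [4] / [6] / [7];  Q = [1] / [2] / [3] / [4]
  Insert 8 (step 5): P = [1, 8] / [4] / [6] / [7];  Q = [1, 5] / [2] / [3] / [4]
  Insert 3 (step 6): P = [1, 3] / [4, 8] / [6] / [7];  Q = [1, 5] / [2, 6] / [3] / [4]
  Insert 5 (step 7): P = [1, 3, 5] / [4, 8] / [6] / [7];  Q = [1, 5, 7] / [2, 6] / [3] / [4]
  Insert 2 (step 8): P = [1, 2, 5] / [3, 8] / [4] / [6] / [7];  Q = [1, 5, 7] / [2, 6] / [3] / [4] / [8]
Final shape: (3, 2, 1, 1, 1).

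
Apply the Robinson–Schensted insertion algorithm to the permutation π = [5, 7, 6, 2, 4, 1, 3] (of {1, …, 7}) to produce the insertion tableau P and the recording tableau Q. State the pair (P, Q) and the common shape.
P = [1, 3] / [2, 4] / [5, 6] / [7];  Q = [1, 2] / [3, 5] / [4, 7] / [6];  common shape = (2, 2, 2, 1)

Row-insert the values π_1, π_2, … into P one at a time, bumping the leftmost entry strictly greater than the inserted value down to the next row. The recording tableau Q records, in position (i, j), the step at which that cell was added to P.
  Insert 5 (step 1): P = [5];  Q = [1]
  Insert 7 (step 2): P = [5, 7];  Q = [1, 2]
  Insert 6 (step 3): P = [5, 6] / [7];  Q = [1, 2] / [3]
  Insert 2 (step 4): P = [2, 6] / [5] / [7];  Q = [1, 2] / [3] / [4]
  Insert 4 (step 5): P = [2, 4] / [5, 6] / [7];  Q = [1, 2] / [3, 5] / [4]
  Insert 1 (step 6): P = [1, 4] / [2, 6] / [5] / [7];  Q = [1, 2] / [3, 5] / [4] / [6]
  Insert 3 (step 7): P = [1, 3] / [2, 4] / [5, 6] / [7];  Q = [1, 2] / [3, 5] / [4, 7] / [6]
Final shape: (2, 2, 2, 1).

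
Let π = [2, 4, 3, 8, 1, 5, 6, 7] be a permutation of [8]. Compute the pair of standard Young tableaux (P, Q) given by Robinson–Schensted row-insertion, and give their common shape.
P = [1, 3, 5, 6, 7] / [2, 8] / [4];  Q = [1, 2, 4, 7, 8] / [3, 6] / [5];  common shape = (5, 2, 1)

Row-insert the values π_1, π_2, … into P one at a time, bumping the leftmost entry strictly greater than the inserted value down to the next row. The recording tableau Q records, in position (i, j), the step at which that cell was added to P.
  Insert 2 (step 1): P = [2];  Q = [1]
  Insert 4 (step 2): P = [2, 4];  Q = [1, 2]
  Insert 3 (step 3): P = [2, 3] / [4];  Q = [1, 2] / [3]
  Insert 8 (step 4): P = [2, 3, 8] / [4];  Q = [1, 2, 4] / [3]
  Insert 1 (step 5): P = [1, 3, 8] / [2] / [4];  Q = [1, 2, 4] / [3] / [5]
  Insert 5 (step 6): P = [1, 3, 5] / [2, 8] / [4];  Q = [1, 2, 4] / [3, 6] / [5]
  Insert 6 (step 7): P = [1, 3, 5, 6] / [2, 8] / [4];  Q = [1, 2, 4, 7] / [3, 6] / [5]
  Insert 7 (step 8): P = [1, 3, 5, 6, 7] / [2, 8] / [4];  Q = [1, 2, 4, 7, 8] / [3, 6] / [5]
Final shape: (5, 2, 1).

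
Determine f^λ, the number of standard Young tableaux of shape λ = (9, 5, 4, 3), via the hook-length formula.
# SYT of shape (9, 5, 4, 3) = 148140720

Hook-length formula: f^λ = n! / Π hook(c), product over all cells c of the Young diagram. For λ = (9, 5, 4, 3), n = 21 boxes. Hook lengths by row (left-to-right, top-to-bottom): [12, 11, 10, 8, 6, 4, 3, 2, 1]; [7, 6, 5, 3, 1]; [5, 4, 3, 1]; [3, 2, 1]. Product of hooks = 344881152000. So f^λ = 21! / 344881152000 = 51090942171709440000 / 344881152000 = 148140720.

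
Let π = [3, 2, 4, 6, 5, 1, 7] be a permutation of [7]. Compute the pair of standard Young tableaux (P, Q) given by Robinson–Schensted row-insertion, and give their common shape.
P = [1, 4, 5, 7] / [2, 6] / [3];  Q = [1, 3, 4, 7] / [2, 5] / [6];  common shape = (4, 2, 1)

Row-insert the values π_1, π_2, … into P one at a time, bumping the leftmost entry strictly greater than the inserted value down to the next row. The recording tableau Q records, in position (i, j), the step at which that cell was added to P.
  Insert 3 (step 1): P = [3];  Q = [1]
  Insert 2 (step 2): P = [2] / [3];  Q = [1] / [2]
  Insert 4 (step 3): P = [2, 4] / [3];  Q = [1, 3] / [2]
  Insert 6 (step 4): P = [2, 4, 6] / [3];  Q = [1, 3, 4] / [2]
  Insert 5 (step 5): P = [2, 4, 5] / [3, 6];  Q = [1, 3, 4] / [2, 5]
  Insert 1 (step 6): P = [1, 4, 5] / [2, 6] / [3];  Q = [1, 3, 4] / [2, 5] / [6]
  Insert 7 (step 7): P = [1, 4, 5, 7] / [2, 6] / [3];  Q = [1, 3, 4, 7] / [2, 5] / [6]
Final shape: (4, 2, 1).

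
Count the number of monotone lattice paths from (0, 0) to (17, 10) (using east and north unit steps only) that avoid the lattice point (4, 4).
Number of paths = 6537045

Total paths from (0, 0) to (17, 10): C(27, 17) = 8436285. Paths through (4, 4): (paths (0, 0) → (4, 4)) × (paths (4, 4) → (17, 10)) = C(8, 4) · C(19, 13) = 70 · 27132 = 1899240. Avoidance count = 8436285 − 1899240 = 6537045.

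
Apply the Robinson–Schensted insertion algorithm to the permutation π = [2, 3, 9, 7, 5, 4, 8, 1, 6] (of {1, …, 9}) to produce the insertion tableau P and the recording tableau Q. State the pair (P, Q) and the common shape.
P = [1, 3, 4, 6] / [2, 8] / [5] / [7] / [9];  Q = [1, 2, 3, 7] / [4, 9] / [5] / [6] / [8];  common shape = (4, 2, 1, 1, 1)

Row-insert the values π_1, π_2, … into P one at a time, bumping the leftmost entry strictly greater than the inserted value down to the next row. The recording tableau Q records, in position (i, j), the step at which that cell was added to P.
  Insert 2 (step 1): P = [2];  Q = [1]
  Insert 3 (step 2): P = [2, 3];  Q = [1, 2]
  Insert 9 (step 3): P = [2, 3, 9];  Q = [1, 2, 3]
  Insert 7 (step 4): P = [2, 3, 7] / [9];  Q = [1, 2, 3] / [4]
  Insert 5 (step 5): P = [2, 3, 5] / [7] / [9];  Q = [1, 2, 3] / [4] / [5]
  Insert 4 (step 6): P = [2, 3, 4] / [5] / [7] / [9];  Q = [1, 2, 3] / [4] / [5] / [6]
  Insert 8 (step 7): P = [2, 3, 4, 8] / [5] / [7] / [9];  Q = [1, 2, 3, 7] / [4] / [5] / [6]
  Insert 1 (step 8): P = [1, 3, 4, 8] / [2] / [5] / [7] / [9];  Q = [1, 2, 3, 7] / [4] / [5] / [6] / [8]
  Insert 6 (step 9): P = [1, 3, 4, 6] / [2, 8] / [5] / [7] / [9];  Q = [1, 2, 3, 7] / [4, 9] / [5] / [6] / [8]
Final shape: (4, 2, 1, 1, 1).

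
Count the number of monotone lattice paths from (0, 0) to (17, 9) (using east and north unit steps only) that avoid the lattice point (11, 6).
Number of paths = 2084966

Total paths from (0, 0) to (17, 9): C(26, 17) = 3124550. Paths through (11, 6): (paths (0, 0) → (11, 6)) × (paths (11, 6) → (17, 9)) = C(17, 11) · C(9, 6) = 12376 · 84 = 1039584. Avoidance count = 3124550 − 1039584 = 2084966.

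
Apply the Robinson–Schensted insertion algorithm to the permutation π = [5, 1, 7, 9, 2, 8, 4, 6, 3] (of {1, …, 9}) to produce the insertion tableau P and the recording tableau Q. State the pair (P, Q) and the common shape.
P = [1, 2, 3, 6] / [4, 7, 8] / [5] / [9];  Q = [1, 3, 4, 8] / [2, 5, 6] / [7] / [9];  common shape = (4, 3, 1, 1)

Row-insert the values π_1, π_2, … into P one at a time, bumping the leftmost entry strictly greater than the inserted value down to the next row. The recording tableau Q records, in position (i, j), the step at which that cell was added to P.
  Insert 5 (step 1): P = [5];  Q = [1]
  Insert 1 (step 2): P = [1] / [5];  Q = [1] / [2]
  Insert 7 (step 3): P = [1, 7] / [5];  Q = [1, 3] / [2]
  Insert 9 (step 4): P = [1, 7, 9] / [5];  Q = [1, 3, 4] / [2]
  Insert 2 (step 5): P = [1, 2, 9] / [5, 7];  Q = [1, 3, 4] / [2, 5]
  Insert 8 (step 6): P = [1, 2, 8] / [5, 7, 9];  Q = [1, 3, 4] / [2, 5, 6]
  Insert 4 (step 7): P = [1, 2, 4] / [5, 7, 8] / [9];  Q = [1, 3, 4] / [2, 5, 6] / [7]
  Insert 6 (step 8): P = [1, 2, 4, 6] / [5, 7, 8] / [9];  Q = [1, 3, 4, 8] / [2, 5, 6] / [7]
  Insert 3 (step 9): P = [1, 2, 3, 6] / [4, 7, 8] / [5] / [9];  Q = [1, 3, 4, 8] / [2, 5, 6] / [7] / [9]
Final shape: (4, 3, 1, 1).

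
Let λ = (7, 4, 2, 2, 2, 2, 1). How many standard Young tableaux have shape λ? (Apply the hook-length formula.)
# SYT of shape (7, 4, 2, 2, 2, 2, 1) = 86822400

Hook-length formula: f^λ = n! / Π hook(c), product over all cells c of the Young diagram. For λ = (7, 4, 2, 2, 2, 2, 1), n = 20 boxes. Hook lengths by row (left-to-right, top-to-bottom): [13, 11, 6, 5, 3, 2, 1]; [9, 7, 2, 1]; [6, 4]; [5, 3]; [4, 2]; [3, 1]; [1]. Product of hooks = 28021593600. So f^λ = 20! / 28021593600 = 2432902008176640000 / 28021593600 = 86822400.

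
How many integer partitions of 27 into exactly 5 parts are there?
p(27, 5 parts) = 255

Partitions of n into exactly k parts are in bijection with partitions of n − k into at most k parts (subtract 1 from each part). So p(27, exactly 5) = p(22, parts ≤ 5). Computing via the recurrence p(m, j) = p(m, j−1) + p(m−j, j) gives 255.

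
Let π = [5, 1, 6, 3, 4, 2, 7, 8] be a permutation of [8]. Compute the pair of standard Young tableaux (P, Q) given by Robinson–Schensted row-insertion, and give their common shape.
P = [1, 2, 4, 7, 8] / [3, 6] / [5];  Q = [1, 3, 5, 7, 8] / [2, 4] / [6];  common shape = (5, 2, 1)

Row-insert the values π_1, π_2, … into P one at a time, bumping the leftmost entry strictly greater than the inserted value down to the next row. The recording tableau Q records, in position (i, j), the step at which that cell was added to P.
  Insert 5 (step 1): P = [5];  Q = [1]
  Insert 1 (step 2): P = [1] / [5];  Q = [1] / [2]
  Insert 6 (step 3): P = [1, 6] / [5];  Q = [1, 3] / [2]
  Insert 3 (step 4): P = [1, 3] / [5, 6];  Q = [1, 3] / [2, 4]
  Insert 4 (step 5): P = [1, 3, 4] / [5, 6];  Q = [1, 3, 5] / [2, 4]
  Insert 2 (step 6): P = [1, 2, 4] / [3, 6] / [5];  Q = [1, 3, 5] / [2, 4] / [6]
  Insert 7 (step 7): P = [1, 2, 4, 7] / [3, 6] / [5];  Q = [1, 3, 5, 7] / [2, 4] / [6]
  Insert 8 (step 8): P = [1, 2, 4, 7, 8] / [3, 6] / [5];  Q = [1, 3, 5, 7, 8] / [2, 4] / [6]
Final shape: (5, 2, 1).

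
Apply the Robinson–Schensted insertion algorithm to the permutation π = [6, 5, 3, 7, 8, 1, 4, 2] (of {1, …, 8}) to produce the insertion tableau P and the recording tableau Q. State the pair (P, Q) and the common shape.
P = [1, 2, 8] / [3, 4] / [5, 7] / [6];  Q = [1, 4, 5] / [2, 7] / [3, 8] / [6];  common shape = (3, 2, 2, 1)

Row-insert the values π_1, π_2, … into P one at a time, bumping the leftmost entry strictly greater than the inserted value down to the next row. The recording tableau Q records, in position (i, j), the step at which that cell was added to P.
  Insert 6 (step 1): P = [6];  Q = [1]
  Insert 5 (step 2): P = [5] / [6];  Q = [1] / [2]
  Insert 3 (step 3): P = [3] / [5] / [6];  Q = [1] / [2] / [3]
  Insert 7 (step 4): P = [3, 7] / [5] / [6];  Q = [1, 4] / [2] / [3]
  Insert 8 (step 5): P = [3, 7, 8] / [5] / [6];  Q = [1, 4, 5] / [2] / [3]
  Insert 1 (step 6): P = [1, 7, 8] / [3] / [5] / [6];  Q = [1, 4, 5] / [2] / [3] / [6]
  Insert 4 (step 7): P = [1, 4, 8] / [3, 7] / [5] / [6];  Q = [1, 4, 5] / [2, 7] / [3] / [6]
  Insert 2 (step 8): P = [1, 2, 8] / [3, 4] / [5, 7] / [6];  Q = [1, 4, 5] / [2, 7] / [3, 8] / [6]
Final shape: (3, 2, 2, 1).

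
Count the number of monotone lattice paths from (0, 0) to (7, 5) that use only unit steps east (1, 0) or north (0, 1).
Number of paths = 792

A monotone lattice path from (0, 0) to (7, 5) consists of 7 east steps and 5 north steps in some order, so it is determined by which 7 of the 12 steps are east. The count is C(12, 7) = 792.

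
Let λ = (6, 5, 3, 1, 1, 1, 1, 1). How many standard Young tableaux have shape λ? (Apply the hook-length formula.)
# SYT of shape (6, 5, 3, 1, 1, 1, 1, 1) = 21976920

Hook-length formula: f^λ = n! / Π hook(c), product over all cells c of the Young diagram. For λ = (6, 5, 3, 1, 1, 1, 1, 1), n = 19 boxes. Hook lengths by row (left-to-right, top-to-bottom): [13, 7, 6, 4, 3, 1]; [11, 5, 4, 2, 1]; [8, 2, 1]; [5]; [4]; [3]; [2]; [1]. Product of hooks = 5535129600. So f^λ = 19! / 5535129600 = 121645100408832000 / 5535129600 = 21976920.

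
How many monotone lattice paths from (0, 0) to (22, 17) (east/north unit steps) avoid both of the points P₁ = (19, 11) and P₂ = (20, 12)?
Number of paths = 43985121570

Inclusion–exclusion. Total paths: C(39, 22) = 51021117810. Through P₁: C(30, 19)·C(9, 3) = 4588693200. Through P₂: C(32, 20)·C(7, 2) = 4741649640. Since P₁ is strictly southwest of P₂, a monotone path through both must visit P₁ then P₂; paths through both = C(30, 19)·C(2, 1)·C(7, 2) = 2294346600. Avoid both = 51021117810 − 4588693200 − 4741649640 + 2294346600 = 43985121570.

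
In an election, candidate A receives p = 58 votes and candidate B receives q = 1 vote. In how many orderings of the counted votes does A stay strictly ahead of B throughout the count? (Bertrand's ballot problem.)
Strict-lead orderings = 57

Total orderings of the 59 votes with 58 for A: C(59, 58) = 59. By the Bertrand ballot formula (Cycle Lemma / reflection principle), the number of orderings in which A is strictly ahead of B throughout is (p − q)/(p + q) · C(p + q, p) = (58 − 1)/(58 + 1) · 59 = 57.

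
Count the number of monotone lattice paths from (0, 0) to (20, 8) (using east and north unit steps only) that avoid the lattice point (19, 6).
Number of paths = 2576805

Total paths from (0, 0) to (20, 8): C(28, 20) = 3108105. Paths through (19, 6): (paths (0, 0) → (19, 6)) × (paths (19, 6) → (20, 8)) = C(25, 19) · C(3, 1) = 177100 · 3 = 531300. Avoidance count = 3108105 − 531300 = 2576805.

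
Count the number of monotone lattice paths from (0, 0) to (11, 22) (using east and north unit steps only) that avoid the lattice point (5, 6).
Number of paths = 159065514

Total paths from (0, 0) to (11, 22): C(33, 11) = 193536720. Paths through (5, 6): (paths (0, 0) → (5, 6)) × (paths (5, 6) → (11, 22)) = C(11, 5) · C(22, 6) = 462 · 74613 = 34471206. Avoidance count = 193536720 − 34471206 = 159065514.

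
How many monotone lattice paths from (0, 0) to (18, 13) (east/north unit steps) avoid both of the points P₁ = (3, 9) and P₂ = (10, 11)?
Number of paths = 189884535

Inclusion–exclusion. Total paths: C(31, 18) = 206253075. Through P₁: C(12, 3)·C(19, 15) = 852720. Through P₂: C(21, 10)·C(10, 8) = 15872220. Since P₁ is strictly southwest of P₂, a monotone path through both must visit P₁ then P₂; paths through both = C(12, 3)·C(9, 7)·C(10, 8) = 356400. Avoid both = 206253075 − 852720 − 15872220 + 356400 = 189884535.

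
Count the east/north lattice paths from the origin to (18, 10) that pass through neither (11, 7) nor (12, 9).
Number of paths = 7915024

Inclusion–exclusion. Total paths: C(28, 18) = 13123110. Through P₁: C(18, 11)·C(10, 7) = 3818880. Through P₂: C(21, 12)·C(7, 6) = 2057510. Since P₁ is strictly southwest of P₂, a monotone path through both must visit P₁ then P₂; paths through both = C(18, 11)·C(3, 1)·C(7, 6) = 668304. Avoid both = 13123110 − 3818880 − 2057510 + 668304 = 7915024.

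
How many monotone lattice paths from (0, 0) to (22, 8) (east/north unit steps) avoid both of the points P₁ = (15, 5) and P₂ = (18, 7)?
Number of paths = 2364145

Inclusion–exclusion. Total paths: C(30, 22) = 5852925. Through P₁: C(20, 15)·C(10, 7) = 1860480. Through P₂: C(25, 18)·C(5, 4) = 2403500. Since P₁ is strictly southwest of P₂, a monotone path through both must visit P₁ then P₂; paths through both = C(20, 15)·C(5, 3)·C(5, 4) = 775200. Avoid both = 5852925 − 1860480 − 2403500 + 775200 = 2364145.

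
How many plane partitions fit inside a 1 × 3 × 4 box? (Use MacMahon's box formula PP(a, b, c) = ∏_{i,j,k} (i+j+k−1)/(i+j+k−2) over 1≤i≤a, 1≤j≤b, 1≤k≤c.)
PP(1, 3, 4) = 35

Evaluate the triple product over i = 1..1, j = 1..3, k = 1..4. The factors are (2/1) · (3/2) · (4/3) · (5/4) · (3/2) · (4/3) · (5/4) · (6/5) · … (12 factors total). The numerators and denominators telescope so the product is an integer; carrying out the multiplication exactly gives PP(1, 3, 4) = 35.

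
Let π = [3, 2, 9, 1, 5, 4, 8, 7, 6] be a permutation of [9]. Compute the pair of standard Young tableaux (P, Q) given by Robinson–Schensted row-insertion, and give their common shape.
P = [1, 4, 6] / [2, 5, 7] / [3, 8] / [9];  Q = [1, 3, 7] / [2, 5, 8] / [4, 6] / [9];  common shape = (3, 3, 2, 1)

Row-insert the values π_1, π_2, … into P one at a time, bumping the leftmost entry strictly greater than the inserted value down to the next row. The recording tableau Q records, in position (i, j), the step at which that cell was added to P.
  Insert 3 (step 1): P = [3];  Q = [1]
  Insert 2 (step 2): P = [2] / [3];  Q = [1] / [2]
  Insert 9 (step 3): P = [2, 9] / [3];  Q = [1, 3] / [2]
  Insert 1 (step 4): P = [1, 9] / [2] / [3];  Q = [1, 3] / [2] / [4]
  Insert 5 (step 5): P = [1, 5] / [2, 9] / [3];  Q = [1, 3] / [2, 5] / [4]
  Insert 4 (step 6): P = [1, 4] / [2, 5] / [3, 9];  Q = [1, 3] / [2, 5] / [4, 6]
  Insert 8 (step 7): P = [1, 4, 8] / [2, 5] / [3, 9];  Q = [1, 3, 7] / [2, 5] / [4, 6]
  Insert 7 (step 8): P = [1, 4, 7] / [2, 5, 8] / [3, 9];  Q = [1, 3, 7] / [2, 5, 8] / [4, 6]
  Insert 6 (step 9): P = [1, 4, 6] / [2, 5, 7] / [3, 8] / [9];  Q = [1, 3, 7] / [2, 5, 8] / [4, 6] / [9]
Final shape: (3, 3, 2, 1).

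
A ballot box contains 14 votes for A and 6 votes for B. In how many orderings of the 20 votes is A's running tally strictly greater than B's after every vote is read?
Strict-lead orderings = 15504

Total orderings of the 20 votes with 14 for A: C(20, 14) = 38760. By the Bertrand ballot formula (Cycle Lemma / reflection principle), the number of orderings in which A is strictly ahead of B throughout is (p − q)/(p + q) · C(p + q, p) = (14 − 6)/(14 + 6) · 38760 = 15504.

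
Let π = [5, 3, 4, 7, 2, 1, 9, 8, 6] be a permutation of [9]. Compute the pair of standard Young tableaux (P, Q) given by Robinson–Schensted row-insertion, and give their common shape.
P = [1, 4, 6, 8] / [2, 7] / [3, 9] / [5];  Q = [1, 3, 4, 7] / [2, 8] / [5, 9] / [6];  common shape = (4, 2, 2, 1)

Row-insert the values π_1, π_2, … into P one at a time, bumping the leftmost entry strictly greater than the inserted value down to the next row. The recording tableau Q records, in position (i, j), the step at which that cell was added to P.
  Insert 5 (step 1): P = [5];  Q = [1]
  Insert 3 (step 2): P = [3] / [5];  Q = [1] / [2]
  Insert 4 (step 3): P = [3, 4] / [5];  Q = [1, 3] / [2]
  Insert 7 (step 4): P = [3, 4, 7] / [5];  Q = [1, 3, 4] / [2]
  Insert 2 (step 5): P = [2, 4, 7] / [3] / [5];  Q = [1, 3, 4] / [2] / [5]
  Insert 1 (step 6): P = [1, 4, 7] / [2] / [3] / [5];  Q = [1, 3, 4] / [2] / [5] / [6]
  Insert 9 (step 7): P = [1, 4, 7, 9] / [2] / [3] / [5];  Q = [1, 3, 4, 7] / [2] / [5] / [6]
  Insert 8 (step 8): P = [1, 4, 7, 8] / [2, 9] / [3] / [5];  Q = [1, 3, 4, 7] / [2, 8] / [5] / [6]
  Insert 6 (step 9): P = [1, 4, 6, 8] / [2, 7] / [3, 9] / [5];  Q = [1, 3, 4, 7] / [2, 8] / [5, 9] / [6]
Final shape: (4, 2, 2, 1).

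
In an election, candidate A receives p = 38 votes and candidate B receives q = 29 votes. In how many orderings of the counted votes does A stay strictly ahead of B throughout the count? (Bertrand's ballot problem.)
Strict-lead orderings = 1059393756123022320

Total orderings of the 67 votes with 38 for A: C(67, 38) = 7886597962249166160. By the Bertrand ballot formula (Cycle Lemma / reflection principle), the number of orderings in which A is strictly ahead of B throughout is (p − q)/(p + q) · C(p + q, p) = (38 − 29)/(38 + 29) · 7886597962249166160 = 1059393756123022320.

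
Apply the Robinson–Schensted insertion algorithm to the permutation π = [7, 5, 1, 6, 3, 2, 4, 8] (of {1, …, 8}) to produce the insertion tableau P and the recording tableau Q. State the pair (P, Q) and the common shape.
P = [1, 2, 4, 8] / [3, 6] / [5] / [7];  Q = [1, 4, 7, 8] / [2, 5] / [3] / [6];  common shape = (4, 2, 1, 1)

Row-insert the values π_1, π_2, … into P one at a time, bumping the leftmost entry strictly greater than the inserted value down to the next row. The recording tableau Q records, in position (i, j), the step at which that cell was added to P.
  Insert 7 (step 1): P = [7];  Q = [1]
  Insert 5 (step 2): P = [5] / [7];  Q = [1] / [2]
  Insert 1 (step 3): P = [1] / [5] / [7];  Q = [1] / [2] / [3]
  Insert 6 (step 4): P = [1, 6] / [5] / [7];  Q = [1, 4] / [2] / [3]
  Insert 3 (step 5): P = [1, 3] / [5, 6] / [7];  Q = [1, 4] / [2, 5] / [3]
  Insert 2 (step 6): P = [1, 2] / [3, 6] / [5] / [7];  Q = [1, 4] / [2, 5] / [3] / [6]
  Insert 4 (step 7): P = [1, 2, 4] / [3, 6] / [5] / [7];  Q = [1, 4, 7] / [2, 5] / [3] / [6]
  Insert 8 (step 8): P = [1, 2, 4, 8] / [3, 6] / [5] / [7];  Q = [1, 4, 7, 8] / [2, 5] / [3] / [6]
Final shape: (4, 2, 1, 1).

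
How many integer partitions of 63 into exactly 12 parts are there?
p(63, 12 parts) = 111036

Partitions of n into exactly k parts are in bijection with partitions of n − k into at most k parts (subtract 1 from each part). So p(63, exactly 12) = p(51, parts ≤ 12). Computing via the recurrence p(m, j) = p(m, j−1) + p(m−j, j) gives 111036.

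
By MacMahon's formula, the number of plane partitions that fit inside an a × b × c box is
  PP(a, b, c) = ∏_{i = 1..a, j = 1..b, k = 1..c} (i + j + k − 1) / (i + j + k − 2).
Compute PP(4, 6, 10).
PP(4, 6, 10) = 3031952379456

Evaluate the triple product over i = 1..4, j = 1..6, k = 1..10. The factors are (2/1) · (3/2) · (4/3) · (5/4) · (6/5) · (7/6) · (8/7) · (9/8) · … (240 factors total). The numerators and denominators telescope so the product is an integer; carrying out the multiplication exactly gives PP(4, 6, 10) = 3031952379456.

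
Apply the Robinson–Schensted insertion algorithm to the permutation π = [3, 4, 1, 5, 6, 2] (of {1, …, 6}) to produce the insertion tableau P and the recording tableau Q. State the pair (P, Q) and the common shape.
P = [1, 2, 5, 6] / [3, 4];  Q = [1, 2, 4, 5] / [3, 6];  common shape = (4, 2)

Row-insert the values π_1, π_2, … into P one at a time, bumping the leftmost entry strictly greater than the inserted value down to the next row. The recording tableau Q records, in position (i, j), the step at which that cell was added to P.
  Insert 3 (step 1): P = [3];  Q = [1]
  Insert 4 (step 2): P = [3, 4];  Q = [1, 2]
  Insert 1 (step 3): P = [1, 4] / [3];  Q = [1, 2] / [3]
  Insert 5 (step 4): P = [1, 4, 5] / [3];  Q = [1, 2, 4] / [3]
  Insert 6 (step 5): P = [1, 4, 5, 6] / [3];  Q = [1, 2, 4, 5] / [3]
  Insert 2 (step 6): P = [1, 2, 5, 6] / [3, 4];  Q = [1, 2, 4, 5] / [3, 6]
Final shape: (4, 2).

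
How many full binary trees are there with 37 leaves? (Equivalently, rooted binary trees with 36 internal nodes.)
C_36 = 11959798385860453492

These full binary trees are counted by the Catalan number C_n = (1/(n + 1)) · C(2n, n). For n = 36: C_36 = (1/37) · C(72, 36) = 442512540276836779204/37 = 11959798385860453492.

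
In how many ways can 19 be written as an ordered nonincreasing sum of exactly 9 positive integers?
p(19, 9 parts) = 41

Partitions of n into exactly k parts are in bijection with partitions of n − k into at most k parts (subtract 1 from each part). So p(19, exactly 9) = p(10, parts ≤ 9). Computing via the recurrence p(m, j) = p(m, j−1) + p(m−j, j) gives 41.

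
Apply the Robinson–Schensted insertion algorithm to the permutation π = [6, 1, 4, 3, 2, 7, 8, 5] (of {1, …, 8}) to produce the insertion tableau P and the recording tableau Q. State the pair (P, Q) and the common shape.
P = [1, 2, 5, 8] / [3, 7] / [4] / [6];  Q = [1, 3, 6, 7] / [2, 8] / [4] / [5];  common shape = (4, 2, 1, 1)

Row-insert the values π_1, π_2, … into P one at a time, bumping the leftmost entry strictly greater than the inserted value down to the next row. The recording tableau Q records, in position (i, j), the step at which that cell was added to P.
  Insert 6 (step 1): P = [6];  Q = [1]
  Insert 1 (step 2): P = [1] / [6];  Q = [1] / [2]
  Insert 4 (step 3): P = [1, 4] / [6];  Q = [1, 3] / [2]
  Insert 3 (step 4): P = [1, 3] / [4] / [6];  Q = [1, 3] / [2] / [4]
  Insert 2 (step 5): P = [1, 2] / [3] / [4] / [6];  Q = [1, 3] / [2] / [4] / [5]
  Insert 7 (step 6): P = [1, 2, 7] / [3] / [4] / [6];  Q = [1, 3, 6] / [2] / [4] / [5]
  Insert 8 (step 7): P = [1, 2, 7, 8] / [3] / [4] / [6];  Q = [1, 3, 6, 7] / [2] / [4] / [5]
  Insert 5 (step 8): P = [1, 2, 5, 8] / [3, 7] / [4] / [6];  Q = [1, 3, 6, 7] / [2, 8] / [4] / [5]
Final shape: (4, 2, 1, 1).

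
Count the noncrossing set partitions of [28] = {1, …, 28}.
C_28 = 263747951750360

These noncrossing partitions are counted by the Catalan number C_n = (1/(n + 1)) · C(2n, n). For n = 28: C_28 = (1/29) · C(56, 28) = 7648690600760440/29 = 263747951750360.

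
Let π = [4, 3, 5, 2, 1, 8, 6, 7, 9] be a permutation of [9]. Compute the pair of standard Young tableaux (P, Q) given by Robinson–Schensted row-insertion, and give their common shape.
P = [1, 5, 6, 7, 9] / [2, 8] / [3] / [4];  Q = [1, 3, 6, 8, 9] / [2, 7] / [4] / [5];  common shape = (5, 2, 1, 1)

Row-insert the values π_1, π_2, … into P one at a time, bumping the leftmost entry strictly greater than the inserted value down to the next row. The recording tableau Q records, in position (i, j), the step at which that cell was added to P.
  Insert 4 (step 1): P = [4];  Q = [1]
  Insert 3 (step 2): P = [3] / [4];  Q = [1] / [2]
  Insert 5 (step 3): P = [3, 5] / [4];  Q = [1, 3] / [2]
  Insert 2 (step 4): P = [2, 5] / [3] / [4];  Q = [1, 3] / [2] / [4]
  Insert 1 (step 5): P = [1, 5] / [2] / [3] / [4];  Q = [1, 3] / [2] / [4] / [5]
  Insert 8 (step 6): P = [1, 5, 8] / [2] / [3] / [4];  Q = [1, 3, 6] / [2] / [4] / [5]
  Insert 6 (step 7): P = [1, 5, 6] / [2, 8] / [3] / [4];  Q = [1, 3, 6] / [2, 7] / [4] / [5]
  Insert 7 (step 8): P = [1, 5, 6, 7] / [2, 8] / [3] / [4];  Q = [1, 3, 6, 8] / [2, 7] / [4] / [5]
  Insert 9 (step 9): P = [1, 5, 6, 7, 9] / [2, 8] / [3] / [4];  Q = [1, 3, 6, 8, 9] / [2, 7] / [4] / [5]
Final shape: (5, 2, 1, 1).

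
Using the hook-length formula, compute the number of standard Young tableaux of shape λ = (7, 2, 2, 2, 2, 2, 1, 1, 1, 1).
# SYT of shape (7, 2, 2, 2, 2, 2, 1, 1, 1, 1) = 27776385

Hook-length formula: f^λ = n! / Π hook(c), product over all cells c of the Young diagram. For λ = (7, 2, 2, 2, 2, 2, 1, 1, 1, 1), n = 21 boxes. Hook lengths by row (left-to-right, top-to-bottom): [16, 11, 5, 4, 3, 2, 1]; [10, 5]; [9, 4]; [8, 3]; [7, 2]; [6, 1]; [4]; [3]; [2]; [1]. Product of hooks = 1839366144000. So f^λ = 21! / 1839366144000 = 51090942171709440000 / 1839366144000 = 27776385.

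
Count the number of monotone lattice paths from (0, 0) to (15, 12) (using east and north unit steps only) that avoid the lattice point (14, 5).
Number of paths = 17290836

Total paths from (0, 0) to (15, 12): C(27, 15) = 17383860. Paths through (14, 5): (paths (0, 0) → (14, 5)) × (paths (14, 5) → (15, 12)) = C(19, 14) · C(8, 1) = 11628 · 8 = 93024. Avoidance count = 17383860 − 93024 = 17290836.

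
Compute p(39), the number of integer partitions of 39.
p(39) = 31185

Compute p(n) via the recurrence p(n, m) = p(n, m−1) + p(n−m, m), where p(n, m) counts partitions of n with all parts ≤ m and p(n) = p(n, n). The base cases are p(0, m) = 1 and p(n, 0) = 0 for n > 0. Filling the table yields p(39) = 31185. (Euler's pentagonal recurrence is an alternative.)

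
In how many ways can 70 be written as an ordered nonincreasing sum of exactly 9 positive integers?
p(70, 9 parts) = 146520

Partitions of n into exactly k parts are in bijection with partitions of n − k into at most k parts (subtract 1 from each part). So p(70, exactly 9) = p(61, parts ≤ 9). Computing via the recurrence p(m, j) = p(m, j−1) + p(m−j, j) gives 146520.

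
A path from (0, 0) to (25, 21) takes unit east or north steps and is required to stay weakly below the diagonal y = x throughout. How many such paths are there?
Number of paths = 1335293573130

By the reflection principle (André's argument), the number of monotone paths to (25, 21) with n ≤ m that never go above y = x is C(46, 25) − C(46, 26) = 6943526580276 − 5608233007146 = 1335293573130.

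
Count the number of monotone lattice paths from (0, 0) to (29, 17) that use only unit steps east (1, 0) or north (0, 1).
Number of paths = 1749695026860

A monotone lattice path from (0, 0) to (29, 17) consists of 29 east steps and 17 north steps in some order, so it is determined by which 29 of the 46 steps are east. The count is C(46, 29) = 1749695026860.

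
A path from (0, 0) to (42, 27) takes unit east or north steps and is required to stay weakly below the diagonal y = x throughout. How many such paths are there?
Number of paths = 4161956306130554624

By the reflection principle (André's argument), the number of monotone paths to (42, 27) with n ≤ m that never go above y = x is C(69, 42) − C(69, 43) = 11185257572725865552 − 7023301266595310928 = 4161956306130554624.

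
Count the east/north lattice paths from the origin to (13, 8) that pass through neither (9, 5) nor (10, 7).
Number of paths = 79652

Inclusion–exclusion. Total paths: C(21, 13) = 203490. Through P₁: C(14, 9)·C(7, 4) = 70070. Through P₂: C(17, 10)·C(4, 3) = 77792. Since P₁ is strictly southwest of P₂, a monotone path through both must visit P₁ then P₂; paths through both = C(14, 9)·C(3, 1)·C(4, 3) = 24024. Avoid both = 203490 − 70070 − 77792 + 24024 = 79652.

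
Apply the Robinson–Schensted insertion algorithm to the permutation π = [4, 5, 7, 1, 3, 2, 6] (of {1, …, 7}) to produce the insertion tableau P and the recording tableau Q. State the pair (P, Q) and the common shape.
P = [1, 2, 6] / [3, 5, 7] / [4];  Q = [1, 2, 3] / [4, 5, 7] / [6];  common shape = (3, 3, 1)

Row-insert the values π_1, π_2, … into P one at a time, bumping the leftmost entry strictly greater than the inserted value down to the next row. The recording tableau Q records, in position (i, j), the step at which that cell was added to P.
  Insert 4 (step 1): P = [4];  Q = [1]
  Insert 5 (step 2): P = [4, 5];  Q = [1, 2]
  Insert 7 (step 3): P = [4, 5, 7];  Q = [1, 2, 3]
  Insert 1 (step 4): P = [1, 5, 7] / [4];  Q = [1, 2, 3] / [4]
  Insert 3 (step 5): P = [1, 3, 7] / [4, 5];  Q = [1, 2, 3] / [4, 5]
  Insert 2 (step 6): P = [1, 2, 7] / [3, 5] / [4];  Q = [1, 2, 3] / [4, 5] / [6]
  Insert 6 (step 7): P = [1, 2, 6] / [3, 5, 7] / [4];  Q = [1, 2, 3] / [4, 5, 7] / [6]
Final shape: (3, 3, 1).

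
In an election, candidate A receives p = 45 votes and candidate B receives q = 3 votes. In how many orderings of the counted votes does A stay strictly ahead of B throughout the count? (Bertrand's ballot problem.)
Strict-lead orderings = 15134

Total orderings of the 48 votes with 45 for A: C(48, 45) = 17296. By the Bertrand ballot formula (Cycle Lemma / reflection principle), the number of orderings in which A is strictly ahead of B throughout is (p − q)/(p + q) · C(p + q, p) = (45 − 3)/(45 + 3) · 17296 = 15134.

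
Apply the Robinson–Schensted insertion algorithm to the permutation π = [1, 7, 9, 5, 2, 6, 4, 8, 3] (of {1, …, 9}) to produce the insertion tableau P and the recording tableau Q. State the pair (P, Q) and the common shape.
P = [1, 2, 3, 8] / [4, 6] / [5, 9] / [7];  Q = [1, 2, 3, 8] / [4, 6] / [5, 7] / [9];  common shape = (4, 2, 2, 1)

Row-insert the values π_1, π_2, … into P one at a time, bumping the leftmost entry strictly greater than the inserted value down to the next row. The recording tableau Q records, in position (i, j), the step at which that cell was added to P.
  Insert 1 (step 1): P = [1];  Q = [1]
  Insert 7 (step 2): P = [1, 7];  Q = [1, 2]
  Insert 9 (step 3): P = [1, 7, 9];  Q = [1, 2, 3]
  Insert 5 (step 4): P = [1, 5, 9] / [7];  Q = [1, 2, 3] / [4]
  Insert 2 (step 5): P = [1, 2, 9] / [5] / [7];  Q = [1, 2, 3] / [4] / [5]
  Insert 6 (step 6): P = [1, 2, 6] / [5, 9] / [7];  Q = [1, 2, 3] / [4, 6] / [5]
  Insert 4 (step 7): P = [1, 2, 4] / [5, 6] / [7, 9];  Q = [1, 2, 3] / [4, 6] / [5, 7]
  Insert 8 (step 8): P = [1, 2, 4, 8] / [5, 6] / [7, 9];  Q = [1, 2, 3, 8] / [4, 6] / [5, 7]
  Insert 3 (step 9): P = [1, 2, 3, 8] / [4, 6] / [5, 9] / [7];  Q = [1, 2, 3, 8] / [4, 6] / [5, 7] / [9]
Final shape: (4, 2, 2, 1).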